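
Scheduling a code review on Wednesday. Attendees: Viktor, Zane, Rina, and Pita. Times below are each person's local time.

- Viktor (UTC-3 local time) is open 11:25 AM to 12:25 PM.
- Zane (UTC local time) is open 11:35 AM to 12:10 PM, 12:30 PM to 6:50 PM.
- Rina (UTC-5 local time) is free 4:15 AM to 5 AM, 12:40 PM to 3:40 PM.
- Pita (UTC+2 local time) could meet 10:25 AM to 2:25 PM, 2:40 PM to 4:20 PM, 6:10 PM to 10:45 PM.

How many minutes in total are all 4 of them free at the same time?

0

Viktor in UTC: 14:25-15:25 (add 3h to convert from UTC-3).
Zane in UTC: 11:35-12:10, 12:30-18:50.
Rina in UTC: 09:15-10:00, 17:40-20:40 (add 5h to convert from UTC-5).
Pita in UTC: 08:25-12:25, 12:40-14:20, 16:10-20:45 (subtract 2h to convert from UTC+2).
Viktor ∩ Zane: 14:25-15:25.
Viktor ∩ Zane ∩ Rina: ∅.
Viktor ∩ Zane ∩ Rina ∩ Pita: ∅.
There is no time when everyone is free.
There is no common window, so the total is 0 minutes.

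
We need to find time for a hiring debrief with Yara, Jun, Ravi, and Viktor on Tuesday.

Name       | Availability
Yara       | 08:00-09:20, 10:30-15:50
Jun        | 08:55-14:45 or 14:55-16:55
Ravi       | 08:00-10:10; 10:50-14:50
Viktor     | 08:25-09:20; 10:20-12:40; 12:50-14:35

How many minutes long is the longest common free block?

110

Yara ∩ Jun: 08:55-09:20, 10:30-14:45, 14:55-15:50.
Yara ∩ Jun ∩ Ravi: 08:55-09:20, 10:50-14:45.
Yara ∩ Jun ∩ Ravi ∩ Viktor: 08:55-09:20, 10:50-12:40, 12:50-14:35.
Those are the intersection windows.
The longest is 10:50-12:40 at 110 minutes.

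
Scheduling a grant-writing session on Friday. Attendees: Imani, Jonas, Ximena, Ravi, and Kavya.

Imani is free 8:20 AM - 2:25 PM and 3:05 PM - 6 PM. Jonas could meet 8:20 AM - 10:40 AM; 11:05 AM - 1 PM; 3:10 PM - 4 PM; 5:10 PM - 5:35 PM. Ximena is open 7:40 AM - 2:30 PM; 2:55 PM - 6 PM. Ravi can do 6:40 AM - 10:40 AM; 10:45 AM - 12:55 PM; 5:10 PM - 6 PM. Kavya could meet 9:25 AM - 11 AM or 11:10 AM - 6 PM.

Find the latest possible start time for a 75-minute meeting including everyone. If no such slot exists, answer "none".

Imani ∩ Jonas: 08:20-10:40, 11:05-13:00, 15:10-16:00, 17:10-17:35.
Imani ∩ Jonas ∩ Ximena: 08:20-10:40, 11:05-13:00, 15:10-16:00, 17:10-17:35.
Imani ∩ Jonas ∩ Ximena ∩ Ravi: 08:20-10:40, 11:05-12:55, 17:10-17:35.
Imani ∩ Jonas ∩ Ximena ∩ Ravi ∩ Kavya: 09:25-10:40, 11:10-12:55, 17:10-17:35.
The last common window of at least 75 minutes is 11:10-12:55; a 75-minute meeting can start as late as 11:40 and still end by 12:55.

11:40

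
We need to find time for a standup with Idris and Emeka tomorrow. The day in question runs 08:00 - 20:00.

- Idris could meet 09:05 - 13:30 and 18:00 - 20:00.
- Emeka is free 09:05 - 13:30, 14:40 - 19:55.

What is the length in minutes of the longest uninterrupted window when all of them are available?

Idris ∩ Emeka: 09:05-13:30, 18:00-19:55.
So the common availability across everyone is 09:05-13:30, 18:00-19:55.
The longest is 09:05-13:30 at 265 minutes.

265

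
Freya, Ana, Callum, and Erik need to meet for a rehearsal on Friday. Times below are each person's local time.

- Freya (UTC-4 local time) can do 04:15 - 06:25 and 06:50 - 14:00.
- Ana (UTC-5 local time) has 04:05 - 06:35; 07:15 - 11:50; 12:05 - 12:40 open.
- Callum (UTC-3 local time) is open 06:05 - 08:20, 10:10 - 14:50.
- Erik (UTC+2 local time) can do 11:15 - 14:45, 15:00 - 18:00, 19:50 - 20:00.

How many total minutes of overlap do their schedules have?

Freya in UTC: 08:15-10:25, 10:50-18:00 (add 4h to convert from UTC-4).
Ana in UTC: 09:05-11:35, 12:15-16:50, 17:05-17:40 (add 5h to convert from UTC-5).
Callum in UTC: 09:05-11:20, 13:10-17:50 (add 3h to convert from UTC-3).
Erik in UTC: 09:15-12:45, 13:00-16:00, 17:50-18:00 (subtract 2h to convert from UTC+2).
Freya ∩ Ana: 09:05-10:25, 10:50-11:35, 12:15-16:50, 17:05-17:40.
Freya ∩ Ana ∩ Callum: 09:05-10:25, 10:50-11:20, 13:10-16:50, 17:05-17:40.
Freya ∩ Ana ∩ Callum ∩ Erik: 09:15-10:25, 10:50-11:20, 13:10-16:00.
Summing the common windows: 70 + 30 + 170 = 270 minutes.

270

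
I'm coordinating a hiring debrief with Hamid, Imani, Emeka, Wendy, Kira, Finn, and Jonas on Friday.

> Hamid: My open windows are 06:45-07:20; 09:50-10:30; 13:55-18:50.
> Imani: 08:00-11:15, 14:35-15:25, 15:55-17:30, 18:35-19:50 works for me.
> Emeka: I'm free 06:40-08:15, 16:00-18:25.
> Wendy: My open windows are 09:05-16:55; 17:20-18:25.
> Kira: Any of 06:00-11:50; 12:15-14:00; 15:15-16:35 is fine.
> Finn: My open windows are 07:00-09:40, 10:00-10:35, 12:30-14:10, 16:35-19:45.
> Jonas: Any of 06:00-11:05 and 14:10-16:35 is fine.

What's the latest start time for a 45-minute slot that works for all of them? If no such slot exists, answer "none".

Hamid ∩ Imani: 09:50-10:30, 14:35-15:25, 15:55-17:30, 18:35-18:50.
Hamid ∩ Imani ∩ Emeka: 16:00-17:30.
Hamid ∩ Imani ∩ Emeka ∩ Wendy: 16:00-16:55, 17:20-17:30.
Hamid ∩ Imani ∩ Emeka ∩ Wendy ∩ Kira: 16:00-16:35.
Hamid ∩ Imani ∩ Emeka ∩ Wendy ∩ Kira ∩ Finn: ∅.
Hamid ∩ Imani ∩ Emeka ∩ Wendy ∩ Kira ∩ Finn ∩ Jonas: ∅.
There is no time when everyone is free.
No common window is at least 45 minutes long.

none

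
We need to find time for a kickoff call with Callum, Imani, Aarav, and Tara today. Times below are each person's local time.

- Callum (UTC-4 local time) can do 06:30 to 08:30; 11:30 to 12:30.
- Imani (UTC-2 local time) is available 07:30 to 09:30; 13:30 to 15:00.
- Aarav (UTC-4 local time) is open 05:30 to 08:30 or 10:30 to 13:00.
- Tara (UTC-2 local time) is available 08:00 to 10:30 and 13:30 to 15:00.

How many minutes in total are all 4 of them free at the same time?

120

Callum in UTC: 10:30-12:30, 15:30-16:30 (add 4h to convert from UTC-4).
Imani in UTC: 09:30-11:30, 15:30-17:00 (add 2h to convert from UTC-2).
Aarav in UTC: 09:30-12:30, 14:30-17:00 (add 4h to convert from UTC-4).
Tara in UTC: 10:00-12:30, 15:30-17:00 (add 2h to convert from UTC-2).
Callum ∩ Imani: 10:30-11:30, 15:30-16:30.
Callum ∩ Imani ∩ Aarav: 10:30-11:30, 15:30-16:30.
Callum ∩ Imani ∩ Aarav ∩ Tara: 10:30-11:30, 15:30-16:30.
Summing the common windows: 60 + 60 = 120 minutes.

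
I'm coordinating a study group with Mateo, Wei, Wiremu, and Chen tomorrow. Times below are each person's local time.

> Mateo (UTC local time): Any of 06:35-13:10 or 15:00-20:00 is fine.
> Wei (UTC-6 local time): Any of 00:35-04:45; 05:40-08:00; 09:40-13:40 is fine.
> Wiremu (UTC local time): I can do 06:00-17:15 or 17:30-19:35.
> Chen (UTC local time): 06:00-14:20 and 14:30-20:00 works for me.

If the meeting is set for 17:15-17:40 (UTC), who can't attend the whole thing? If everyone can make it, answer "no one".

Mateo in UTC: 06:35-13:10, 15:00-20:00.
Wei in UTC: 06:35-10:45, 11:40-14:00, 15:40-19:40 (add 6h to convert from UTC-6).
Wiremu in UTC: 06:00-17:15, 17:30-19:35.
Chen in UTC: 06:00-14:20, 14:30-20:00.
Mateo: free for 17:15-17:40. Wei: free for 17:15-17:40. Wiremu: not fully free for 17:15-17:40. Chen: free for 17:15-17:40.

Wiremu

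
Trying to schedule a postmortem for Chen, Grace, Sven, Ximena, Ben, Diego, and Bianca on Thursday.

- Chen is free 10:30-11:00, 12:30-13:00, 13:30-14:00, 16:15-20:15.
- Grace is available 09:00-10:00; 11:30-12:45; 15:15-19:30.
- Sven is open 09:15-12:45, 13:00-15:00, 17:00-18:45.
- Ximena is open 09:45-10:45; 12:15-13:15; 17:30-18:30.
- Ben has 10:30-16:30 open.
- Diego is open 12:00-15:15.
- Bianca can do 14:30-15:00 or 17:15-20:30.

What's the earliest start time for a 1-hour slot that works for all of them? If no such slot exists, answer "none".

Chen ∩ Grace: 12:30-12:45, 16:15-19:30.
Chen ∩ Grace ∩ Sven: 12:30-12:45, 17:00-18:45.
Chen ∩ Grace ∩ Sven ∩ Ximena: 12:30-12:45, 17:30-18:30.
Chen ∩ Grace ∩ Sven ∩ Ximena ∩ Ben: 12:30-12:45.
Chen ∩ Grace ∩ Sven ∩ Ximena ∩ Ben ∩ Diego: 12:30-12:45.
Chen ∩ Grace ∩ Sven ∩ Ximena ∩ Ben ∩ Diego ∩ Bianca: ∅.
There is no time when everyone is free.
No common window is at least 60 minutes long.

none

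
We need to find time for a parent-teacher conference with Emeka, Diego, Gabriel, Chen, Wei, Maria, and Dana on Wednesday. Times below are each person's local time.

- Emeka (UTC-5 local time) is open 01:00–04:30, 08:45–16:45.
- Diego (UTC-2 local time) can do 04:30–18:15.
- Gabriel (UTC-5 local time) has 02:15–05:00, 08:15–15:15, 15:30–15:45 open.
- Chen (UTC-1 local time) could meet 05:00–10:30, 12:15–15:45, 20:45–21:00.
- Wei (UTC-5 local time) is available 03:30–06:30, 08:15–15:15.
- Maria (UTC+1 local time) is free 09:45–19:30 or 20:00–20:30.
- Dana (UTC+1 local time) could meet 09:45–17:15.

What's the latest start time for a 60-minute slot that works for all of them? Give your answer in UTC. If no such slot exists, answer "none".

15:15

Emeka in UTC: 06:00-09:30, 13:45-21:45 (add 5h to convert from UTC-5).
Diego in UTC: 06:30-20:15 (add 2h to convert from UTC-2).
Gabriel in UTC: 07:15-10:00, 13:15-20:15, 20:30-20:45 (add 5h to convert from UTC-5).
Chen in UTC: 06:00-11:30, 13:15-16:45, 21:45-22:00 (add 1h to convert from UTC-1).
Wei in UTC: 08:30-11:30, 13:15-20:15 (add 5h to convert from UTC-5).
Maria in UTC: 08:45-18:30, 19:00-19:30 (subtract 1h to convert from UTC+1).
Dana in UTC: 08:45-16:15 (subtract 1h to convert from UTC+1).
Emeka ∩ Diego: 06:30-09:30, 13:45-20:15.
Emeka ∩ Diego ∩ Gabriel: 07:15-09:30, 13:45-20:15.
Emeka ∩ Diego ∩ Gabriel ∩ Chen: 07:15-09:30, 13:45-16:45.
Emeka ∩ Diego ∩ Gabriel ∩ Chen ∩ Wei: 08:30-09:30, 13:45-16:45.
Emeka ∩ Diego ∩ Gabriel ∩ Chen ∩ Wei ∩ Maria: 08:45-09:30, 13:45-16:45.
Emeka ∩ Diego ∩ Gabriel ∩ Chen ∩ Wei ∩ Maria ∩ Dana: 08:45-09:30, 13:45-16:15.
The last common window of at least 60 minutes is 13:45-16:15; a 60-minute meeting can start as late as 15:15 and still end by 16:15.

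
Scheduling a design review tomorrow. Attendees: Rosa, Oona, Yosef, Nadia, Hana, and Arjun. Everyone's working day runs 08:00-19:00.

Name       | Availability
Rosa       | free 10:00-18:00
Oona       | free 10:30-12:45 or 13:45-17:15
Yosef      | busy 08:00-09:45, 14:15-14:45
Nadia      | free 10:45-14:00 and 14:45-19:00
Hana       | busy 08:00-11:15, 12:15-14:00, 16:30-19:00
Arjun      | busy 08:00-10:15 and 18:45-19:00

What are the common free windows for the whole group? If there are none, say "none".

Rosa free: 10:00-18:00.
Oona free: 10:30-12:45, 13:45-17:15.
Yosef free: 09:45-14:15, 14:45-19:00 (invert busy blocks within the working day).
Nadia free: 10:45-14:00, 14:45-19:00.
Hana free: 11:15-12:15, 14:00-16:30 (invert busy blocks within the working day).
Arjun free: 10:15-18:45 (invert busy blocks within the working day).
Rosa ∩ Oona: 10:30-12:45, 13:45-17:15.
Rosa ∩ Oona ∩ Yosef: 10:30-12:45, 13:45-14:15, 14:45-17:15.
Rosa ∩ Oona ∩ Yosef ∩ Nadia: 10:45-12:45, 13:45-14:00, 14:45-17:15.
Rosa ∩ Oona ∩ Yosef ∩ Nadia ∩ Hana: 11:15-12:15, 14:45-16:30.
Rosa ∩ Oona ∩ Yosef ∩ Nadia ∩ Hana ∩ Arjun: 11:15-12:15, 14:45-16:30.
Those are the intersection windows.

11:15-12:15, 14:45-16:30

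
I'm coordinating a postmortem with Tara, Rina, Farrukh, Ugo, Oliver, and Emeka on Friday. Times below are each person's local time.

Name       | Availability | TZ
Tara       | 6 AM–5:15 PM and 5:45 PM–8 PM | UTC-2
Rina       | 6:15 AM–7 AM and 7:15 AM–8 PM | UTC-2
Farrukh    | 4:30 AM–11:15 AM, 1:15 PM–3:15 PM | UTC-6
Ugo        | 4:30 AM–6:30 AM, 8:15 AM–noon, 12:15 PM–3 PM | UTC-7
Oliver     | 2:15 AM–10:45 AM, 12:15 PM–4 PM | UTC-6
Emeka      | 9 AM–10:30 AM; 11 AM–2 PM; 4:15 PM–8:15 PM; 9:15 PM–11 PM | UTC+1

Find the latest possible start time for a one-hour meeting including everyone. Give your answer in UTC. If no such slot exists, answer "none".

20:15

Tara in UTC: 08:00-19:15, 19:45-22:00 (add 2h to convert from UTC-2).
Rina in UTC: 08:15-09:00, 09:15-22:00 (add 2h to convert from UTC-2).
Farrukh in UTC: 10:30-17:15, 19:15-21:15 (add 6h to convert from UTC-6).
Ugo in UTC: 11:30-13:30, 15:15-19:00, 19:15-22:00 (add 7h to convert from UTC-7).
Oliver in UTC: 08:15-16:45, 18:15-22:00 (add 6h to convert from UTC-6).
Emeka in UTC: 08:00-09:30, 10:00-13:00, 15:15-19:15, 20:15-22:00 (subtract 1h to convert from UTC+1).
Tara ∩ Rina: 08:15-09:00, 09:15-19:15, 19:45-22:00.
Tara ∩ Rina ∩ Farrukh: 10:30-17:15, 19:45-21:15.
Tara ∩ Rina ∩ Farrukh ∩ Ugo: 11:30-13:30, 15:15-17:15, 19:45-21:15.
Tara ∩ Rina ∩ Farrukh ∩ Ugo ∩ Oliver: 11:30-13:30, 15:15-16:45, 19:45-21:15.
Tara ∩ Rina ∩ Farrukh ∩ Ugo ∩ Oliver ∩ Emeka: 11:30-13:00, 15:15-16:45, 20:15-21:15.
The last common window of at least 60 minutes is 20:15-21:15; a 60-minute meeting can start as late as 20:15 and still end by 21:15.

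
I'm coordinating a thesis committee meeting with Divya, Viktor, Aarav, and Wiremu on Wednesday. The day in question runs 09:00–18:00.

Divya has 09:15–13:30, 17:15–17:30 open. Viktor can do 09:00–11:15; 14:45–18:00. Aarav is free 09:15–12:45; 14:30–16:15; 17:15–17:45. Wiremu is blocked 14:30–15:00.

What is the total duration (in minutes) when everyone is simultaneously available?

Divya free: 09:15-13:30, 17:15-17:30.
Viktor free: 09:00-11:15, 14:45-18:00.
Aarav free: 09:15-12:45, 14:30-16:15, 17:15-17:45.
Wiremu free: 09:00-14:30, 15:00-18:00 (invert busy blocks within the working day).
Divya ∩ Viktor: 09:15-11:15, 17:15-17:30.
Divya ∩ Viktor ∩ Aarav: 09:15-11:15, 17:15-17:30.
Divya ∩ Viktor ∩ Aarav ∩ Wiremu: 09:15-11:15, 17:15-17:30.
Those are the intersection windows.
Summing the common windows: 120 + 15 = 135 minutes.

135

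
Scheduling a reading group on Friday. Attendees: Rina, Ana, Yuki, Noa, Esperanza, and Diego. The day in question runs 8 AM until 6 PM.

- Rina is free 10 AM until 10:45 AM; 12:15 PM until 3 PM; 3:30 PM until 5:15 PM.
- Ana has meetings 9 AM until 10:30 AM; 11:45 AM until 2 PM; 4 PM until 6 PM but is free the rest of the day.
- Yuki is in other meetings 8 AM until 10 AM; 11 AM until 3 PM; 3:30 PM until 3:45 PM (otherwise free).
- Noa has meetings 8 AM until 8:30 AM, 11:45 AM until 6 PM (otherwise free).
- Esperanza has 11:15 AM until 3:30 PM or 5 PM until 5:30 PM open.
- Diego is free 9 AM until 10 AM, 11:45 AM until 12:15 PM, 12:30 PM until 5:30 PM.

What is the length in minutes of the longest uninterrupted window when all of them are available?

Rina free: 10:00-10:45, 12:15-15:00, 15:30-17:15.
Ana free: 08:00-09:00, 10:30-11:45, 14:00-16:00 (invert busy blocks within the working day).
Yuki free: 10:00-11:00, 15:00-15:30, 15:45-18:00 (invert busy blocks within the working day).
Noa free: 08:30-11:45 (invert busy blocks within the working day).
Esperanza free: 11:15-15:30, 17:00-17:30.
Diego free: 09:00-10:00, 11:45-12:15, 12:30-17:30.
Rina ∩ Ana: 10:30-10:45, 14:00-15:00, 15:30-16:00.
Rina ∩ Ana ∩ Yuki: 10:30-10:45, 15:45-16:00.
Rina ∩ Ana ∩ Yuki ∩ Noa: 10:30-10:45.
Rina ∩ Ana ∩ Yuki ∩ Noa ∩ Esperanza: ∅.
Rina ∩ Ana ∩ Yuki ∩ Noa ∩ Esperanza ∩ Diego: ∅.
There is no time when everyone is free.
No common window exists, so the longest block is 0 minutes.

0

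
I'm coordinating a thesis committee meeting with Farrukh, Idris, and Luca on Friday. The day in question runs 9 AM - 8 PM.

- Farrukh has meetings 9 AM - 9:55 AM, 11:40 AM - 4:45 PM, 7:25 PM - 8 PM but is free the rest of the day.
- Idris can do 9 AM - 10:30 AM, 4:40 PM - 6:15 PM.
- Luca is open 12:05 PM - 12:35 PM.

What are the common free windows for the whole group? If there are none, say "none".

none

Farrukh free: 09:55-11:40, 16:45-19:25 (invert busy blocks within the working day).
Idris free: 09:00-10:30, 16:40-18:15.
Luca free: 12:05-12:35.
Farrukh ∩ Idris: 09:55-10:30, 16:45-18:15.
Farrukh ∩ Idris ∩ Luca: ∅.
There is no time when everyone is free.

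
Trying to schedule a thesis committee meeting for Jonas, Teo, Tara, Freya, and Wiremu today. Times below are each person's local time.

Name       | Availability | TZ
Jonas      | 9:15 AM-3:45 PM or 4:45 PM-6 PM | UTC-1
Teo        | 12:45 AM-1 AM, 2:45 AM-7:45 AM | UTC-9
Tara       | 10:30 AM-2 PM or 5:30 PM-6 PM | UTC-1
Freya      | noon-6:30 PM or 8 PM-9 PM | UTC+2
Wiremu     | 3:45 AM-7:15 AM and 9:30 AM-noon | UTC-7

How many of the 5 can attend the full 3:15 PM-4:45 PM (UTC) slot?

2

Jonas in UTC: 10:15-16:45, 17:45-19:00 (add 1h to convert from UTC-1).
Teo in UTC: 09:45-10:00, 11:45-16:45 (add 9h to convert from UTC-9).
Tara in UTC: 11:30-15:00, 18:30-19:00 (add 1h to convert from UTC-1).
Freya in UTC: 10:00-16:30, 18:00-19:00 (subtract 2h to convert from UTC+2).
Wiremu in UTC: 10:45-14:15, 16:30-19:00 (add 7h to convert from UTC-7).
Jonas and Teo can make the full 15:15-16:45 slot — that's 2.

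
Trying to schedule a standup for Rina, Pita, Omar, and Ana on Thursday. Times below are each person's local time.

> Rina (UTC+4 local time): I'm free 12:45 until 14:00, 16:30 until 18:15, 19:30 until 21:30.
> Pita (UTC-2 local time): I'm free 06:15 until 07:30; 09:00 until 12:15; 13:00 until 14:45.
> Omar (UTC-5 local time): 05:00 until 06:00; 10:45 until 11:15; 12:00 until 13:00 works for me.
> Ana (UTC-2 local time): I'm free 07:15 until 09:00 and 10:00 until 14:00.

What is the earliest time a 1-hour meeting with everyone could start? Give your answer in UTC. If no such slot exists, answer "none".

Rina in UTC: 08:45-10:00, 12:30-14:15, 15:30-17:30 (subtract 4h to convert from UTC+4).
Pita in UTC: 08:15-09:30, 11:00-14:15, 15:00-16:45 (add 2h to convert from UTC-2).
Omar in UTC: 10:00-11:00, 15:45-16:15, 17:00-18:00 (add 5h to convert from UTC-5).
Ana in UTC: 09:15-11:00, 12:00-16:00 (add 2h to convert from UTC-2).
Rina ∩ Pita: 08:45-09:30, 12:30-14:15, 15:30-16:45.
Rina ∩ Pita ∩ Omar: 15:45-16:15.
Rina ∩ Pita ∩ Omar ∩ Ana: 15:45-16:00.
No common window is at least 60 minutes long.

none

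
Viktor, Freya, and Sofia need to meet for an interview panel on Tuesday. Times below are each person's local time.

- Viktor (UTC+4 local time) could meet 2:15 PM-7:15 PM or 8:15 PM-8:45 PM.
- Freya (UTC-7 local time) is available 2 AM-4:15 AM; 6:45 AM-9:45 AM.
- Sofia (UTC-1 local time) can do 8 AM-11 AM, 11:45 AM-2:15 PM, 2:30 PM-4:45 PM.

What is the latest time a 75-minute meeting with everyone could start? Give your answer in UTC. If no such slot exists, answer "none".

Viktor in UTC: 10:15-15:15, 16:15-16:45 (subtract 4h to convert from UTC+4).
Freya in UTC: 09:00-11:15, 13:45-16:45 (add 7h to convert from UTC-7).
Sofia in UTC: 09:00-12:00, 12:45-15:15, 15:30-17:45 (add 1h to convert from UTC-1).
Viktor ∩ Freya: 10:15-11:15, 13:45-15:15, 16:15-16:45.
Viktor ∩ Freya ∩ Sofia: 10:15-11:15, 13:45-15:15, 16:15-16:45.
The last common window of at least 75 minutes is 13:45-15:15; a 75-minute meeting can start as late as 14:00 and still end by 15:15.

14:00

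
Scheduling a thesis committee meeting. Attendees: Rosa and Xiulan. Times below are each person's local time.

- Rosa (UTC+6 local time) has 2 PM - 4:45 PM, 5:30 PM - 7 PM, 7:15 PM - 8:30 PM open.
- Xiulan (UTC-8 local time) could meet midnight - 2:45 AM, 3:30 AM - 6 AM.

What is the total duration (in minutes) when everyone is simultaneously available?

300

Rosa in UTC: 08:00-10:45, 11:30-13:00, 13:15-14:30 (subtract 6h to convert from UTC+6).
Xiulan in UTC: 08:00-10:45, 11:30-14:00 (add 8h to convert from UTC-8).
Rosa ∩ Xiulan: 08:00-10:45, 11:30-13:00, 13:15-14:00.
Summing the common windows: 165 + 90 + 45 = 300 minutes.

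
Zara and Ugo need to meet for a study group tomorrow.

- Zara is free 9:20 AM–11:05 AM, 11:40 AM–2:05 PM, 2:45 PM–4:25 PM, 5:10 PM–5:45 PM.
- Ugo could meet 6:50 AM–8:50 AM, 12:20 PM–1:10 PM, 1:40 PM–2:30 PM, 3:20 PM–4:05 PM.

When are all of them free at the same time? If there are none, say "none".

12:20-13:10, 13:40-14:05, 15:20-16:05

Zara ∩ Ugo: 12:20-13:10, 13:40-14:05, 15:20-16:05.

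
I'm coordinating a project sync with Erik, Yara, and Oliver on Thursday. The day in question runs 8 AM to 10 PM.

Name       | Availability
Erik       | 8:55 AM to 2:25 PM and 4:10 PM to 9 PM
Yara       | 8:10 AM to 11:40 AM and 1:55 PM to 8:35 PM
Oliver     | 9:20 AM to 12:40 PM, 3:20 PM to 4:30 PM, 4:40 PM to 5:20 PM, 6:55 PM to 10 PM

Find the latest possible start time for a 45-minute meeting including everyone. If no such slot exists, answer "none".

19:50

Erik ∩ Yara: 08:55-11:40, 13:55-14:25, 16:10-20:35.
Erik ∩ Yara ∩ Oliver: 09:20-11:40, 16:10-16:30, 16:40-17:20, 18:55-20:35.
So the common availability across everyone is 09:20-11:40, 16:10-16:30, 16:40-17:20, 18:55-20:35.
The last common window of at least 45 minutes is 18:55-20:35; a 45-minute meeting can start as late as 19:50 and still end by 20:35.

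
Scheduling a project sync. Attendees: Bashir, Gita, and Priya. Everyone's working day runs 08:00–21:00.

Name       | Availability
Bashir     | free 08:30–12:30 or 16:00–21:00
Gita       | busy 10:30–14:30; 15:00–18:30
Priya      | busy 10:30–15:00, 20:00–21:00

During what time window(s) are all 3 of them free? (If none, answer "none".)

Bashir free: 08:30-12:30, 16:00-21:00.
Gita free: 08:00-10:30, 14:30-15:00, 18:30-21:00 (invert busy blocks within the working day).
Priya free: 08:00-10:30, 15:00-20:00 (invert busy blocks within the working day).
Bashir ∩ Gita: 08:30-10:30, 18:30-21:00.
Bashir ∩ Gita ∩ Priya: 08:30-10:30, 18:30-20:00.
So the common availability across everyone is 08:30-10:30, 18:30-20:00.

08:30-10:30, 18:30-20:00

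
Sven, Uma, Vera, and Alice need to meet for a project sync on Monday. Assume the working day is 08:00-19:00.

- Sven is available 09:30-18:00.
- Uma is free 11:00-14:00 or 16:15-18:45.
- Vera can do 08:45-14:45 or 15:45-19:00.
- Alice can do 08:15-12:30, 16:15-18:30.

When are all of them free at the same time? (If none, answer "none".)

11:00-12:30, 16:15-18:00

Sven ∩ Uma: 11:00-14:00, 16:15-18:00.
Sven ∩ Uma ∩ Vera: 11:00-14:00, 16:15-18:00.
Sven ∩ Uma ∩ Vera ∩ Alice: 11:00-12:30, 16:15-18:00.
Those are the intersection windows.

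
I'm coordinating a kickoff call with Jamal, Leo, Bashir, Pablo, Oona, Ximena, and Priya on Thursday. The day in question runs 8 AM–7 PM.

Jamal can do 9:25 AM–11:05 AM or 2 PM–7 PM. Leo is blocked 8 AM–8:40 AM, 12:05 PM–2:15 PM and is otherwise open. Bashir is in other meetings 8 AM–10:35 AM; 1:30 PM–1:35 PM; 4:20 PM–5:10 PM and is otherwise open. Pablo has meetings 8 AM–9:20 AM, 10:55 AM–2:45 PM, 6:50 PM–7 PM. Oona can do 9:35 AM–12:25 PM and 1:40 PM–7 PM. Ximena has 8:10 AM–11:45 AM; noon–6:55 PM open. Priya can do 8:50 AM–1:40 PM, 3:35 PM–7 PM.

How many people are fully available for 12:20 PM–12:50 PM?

3

Jamal free: 09:25-11:05, 14:00-19:00.
Leo free: 08:40-12:05, 14:15-19:00 (invert busy blocks within the working day).
Bashir free: 10:35-13:30, 13:35-16:20, 17:10-19:00 (invert busy blocks within the working day).
Pablo free: 09:20-10:55, 14:45-18:50 (invert busy blocks within the working day).
Oona free: 09:35-12:25, 13:40-19:00.
Ximena free: 08:10-11:45, 12:00-18:55.
Priya free: 08:50-13:40, 15:35-19:00.
Bashir, Ximena, and Priya can make the full 12:20-12:50 slot — that's 3.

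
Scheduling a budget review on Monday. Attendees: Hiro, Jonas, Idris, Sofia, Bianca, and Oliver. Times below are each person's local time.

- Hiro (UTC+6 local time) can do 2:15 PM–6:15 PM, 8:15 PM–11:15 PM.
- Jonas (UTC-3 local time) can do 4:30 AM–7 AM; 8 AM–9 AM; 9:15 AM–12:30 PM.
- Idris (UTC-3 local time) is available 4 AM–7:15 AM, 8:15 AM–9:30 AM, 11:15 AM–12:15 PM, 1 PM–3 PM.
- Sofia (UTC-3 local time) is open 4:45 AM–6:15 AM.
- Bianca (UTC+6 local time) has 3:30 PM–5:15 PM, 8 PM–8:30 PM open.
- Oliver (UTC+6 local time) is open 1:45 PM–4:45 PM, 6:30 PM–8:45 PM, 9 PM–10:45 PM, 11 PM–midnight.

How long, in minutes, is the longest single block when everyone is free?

Hiro in UTC: 08:15-12:15, 14:15-17:15 (subtract 6h to convert from UTC+6).
Jonas in UTC: 07:30-10:00, 11:00-12:00, 12:15-15:30 (add 3h to convert from UTC-3).
Idris in UTC: 07:00-10:15, 11:15-12:30, 14:15-15:15, 16:00-18:00 (add 3h to convert from UTC-3).
Sofia in UTC: 07:45-09:15 (add 3h to convert from UTC-3).
Bianca in UTC: 09:30-11:15, 14:00-14:30 (subtract 6h to convert from UTC+6).
Oliver in UTC: 07:45-10:45, 12:30-14:45, 15:00-16:45, 17:00-18:00 (subtract 6h to convert from UTC+6).
Hiro ∩ Jonas: 08:15-10:00, 11:00-12:00, 14:15-15:30.
Hiro ∩ Jonas ∩ Idris: 08:15-10:00, 11:15-12:00, 14:15-15:15.
Hiro ∩ Jonas ∩ Idris ∩ Sofia: 08:15-09:15.
Hiro ∩ Jonas ∩ Idris ∩ Sofia ∩ Bianca: ∅.
Hiro ∩ Jonas ∩ Idris ∩ Sofia ∩ Bianca ∩ Oliver: ∅.
There is no time when everyone is free.
No common window exists, so the longest block is 0 minutes.

0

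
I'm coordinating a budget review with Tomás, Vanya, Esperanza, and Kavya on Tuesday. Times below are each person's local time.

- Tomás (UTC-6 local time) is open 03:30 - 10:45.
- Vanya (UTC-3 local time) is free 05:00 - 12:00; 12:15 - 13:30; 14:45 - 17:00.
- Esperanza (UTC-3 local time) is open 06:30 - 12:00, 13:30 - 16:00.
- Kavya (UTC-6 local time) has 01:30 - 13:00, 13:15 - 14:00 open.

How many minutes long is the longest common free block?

Tomás in UTC: 09:30-16:45 (add 6h to convert from UTC-6).
Vanya in UTC: 08:00-15:00, 15:15-16:30, 17:45-20:00 (add 3h to convert from UTC-3).
Esperanza in UTC: 09:30-15:00, 16:30-19:00 (add 3h to convert from UTC-3).
Kavya in UTC: 07:30-19:00, 19:15-20:00 (add 6h to convert from UTC-6).
Tomás ∩ Vanya: 09:30-15:00, 15:15-16:30.
Tomás ∩ Vanya ∩ Esperanza: 09:30-15:00.
Tomás ∩ Vanya ∩ Esperanza ∩ Kavya: 09:30-15:00.
The longest is 09:30-15:00 at 330 minutes.

330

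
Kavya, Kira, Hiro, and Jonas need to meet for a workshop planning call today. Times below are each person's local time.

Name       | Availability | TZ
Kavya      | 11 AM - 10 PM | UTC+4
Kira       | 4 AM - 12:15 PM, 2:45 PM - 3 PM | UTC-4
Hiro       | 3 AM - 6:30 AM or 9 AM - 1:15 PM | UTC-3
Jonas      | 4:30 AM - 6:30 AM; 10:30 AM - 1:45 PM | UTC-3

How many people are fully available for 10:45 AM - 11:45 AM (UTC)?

2

Kavya in UTC: 07:00-18:00 (subtract 4h to convert from UTC+4).
Kira in UTC: 08:00-16:15, 18:45-19:00 (add 4h to convert from UTC-4).
Hiro in UTC: 06:00-09:30, 12:00-16:15 (add 3h to convert from UTC-3).
Jonas in UTC: 07:30-09:30, 13:30-16:45 (add 3h to convert from UTC-3).
Kavya and Kira can make the full 10:45-11:45 slot — that's 2.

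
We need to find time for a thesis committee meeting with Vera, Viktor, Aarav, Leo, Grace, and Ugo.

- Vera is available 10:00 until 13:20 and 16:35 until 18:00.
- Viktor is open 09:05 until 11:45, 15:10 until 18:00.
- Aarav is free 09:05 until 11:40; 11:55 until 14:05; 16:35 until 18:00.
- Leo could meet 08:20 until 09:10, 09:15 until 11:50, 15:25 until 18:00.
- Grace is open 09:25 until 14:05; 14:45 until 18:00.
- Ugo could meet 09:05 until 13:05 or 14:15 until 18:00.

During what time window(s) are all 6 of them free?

Vera ∩ Viktor: 10:00-11:45, 16:35-18:00.
Vera ∩ Viktor ∩ Aarav: 10:00-11:40, 16:35-18:00.
Vera ∩ Viktor ∩ Aarav ∩ Leo: 10:00-11:40, 16:35-18:00.
Vera ∩ Viktor ∩ Aarav ∩ Leo ∩ Grace: 10:00-11:40, 16:35-18:00.
Vera ∩ Viktor ∩ Aarav ∩ Leo ∩ Grace ∩ Ugo: 10:00-11:40, 16:35-18:00.

10:00-11:40, 16:35-18:00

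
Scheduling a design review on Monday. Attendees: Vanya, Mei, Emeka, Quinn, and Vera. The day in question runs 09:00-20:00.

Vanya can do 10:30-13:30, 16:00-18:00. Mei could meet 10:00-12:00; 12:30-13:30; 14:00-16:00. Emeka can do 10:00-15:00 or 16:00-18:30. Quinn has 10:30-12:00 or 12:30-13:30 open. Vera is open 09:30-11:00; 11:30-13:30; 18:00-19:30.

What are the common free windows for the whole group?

Vanya ∩ Mei: 10:30-12:00, 12:30-13:30.
Vanya ∩ Mei ∩ Emeka: 10:30-12:00, 12:30-13:30.
Vanya ∩ Mei ∩ Emeka ∩ Quinn: 10:30-12:00, 12:30-13:30.
Vanya ∩ Mei ∩ Emeka ∩ Quinn ∩ Vera: 10:30-11:00, 11:30-12:00, 12:30-13:30.

10:30-11:00, 11:30-12:00, 12:30-13:30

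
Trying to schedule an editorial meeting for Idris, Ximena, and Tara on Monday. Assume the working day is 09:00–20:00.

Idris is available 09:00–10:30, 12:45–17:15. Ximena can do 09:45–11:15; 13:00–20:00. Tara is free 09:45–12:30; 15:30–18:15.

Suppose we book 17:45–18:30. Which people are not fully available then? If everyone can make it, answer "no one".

Idris, Tara

Idris: not fully free for 17:45-18:30. Ximena: free for 17:45-18:30. Tara: not fully free for 17:45-18:30.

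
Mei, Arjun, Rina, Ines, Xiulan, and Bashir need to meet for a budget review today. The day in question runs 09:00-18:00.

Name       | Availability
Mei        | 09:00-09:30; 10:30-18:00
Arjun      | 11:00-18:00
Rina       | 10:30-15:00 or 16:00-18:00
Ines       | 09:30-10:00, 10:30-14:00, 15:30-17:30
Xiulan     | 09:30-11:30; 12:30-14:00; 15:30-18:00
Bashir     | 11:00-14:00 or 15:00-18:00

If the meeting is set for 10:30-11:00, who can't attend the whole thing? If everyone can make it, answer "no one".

Mei: free for 10:30-11:00. Arjun: not fully free for 10:30-11:00. Rina: free for 10:30-11:00. Ines: free for 10:30-11:00. Xiulan: free for 10:30-11:00. Bashir: not fully free for 10:30-11:00.

Arjun, Bashir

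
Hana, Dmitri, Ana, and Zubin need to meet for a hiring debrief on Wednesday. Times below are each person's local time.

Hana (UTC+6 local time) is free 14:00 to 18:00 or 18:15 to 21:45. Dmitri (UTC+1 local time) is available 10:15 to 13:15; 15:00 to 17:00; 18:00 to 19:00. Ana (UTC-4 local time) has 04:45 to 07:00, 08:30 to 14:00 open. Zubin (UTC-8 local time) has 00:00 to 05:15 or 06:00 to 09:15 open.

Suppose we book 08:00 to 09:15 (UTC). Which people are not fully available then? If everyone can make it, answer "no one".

Ana, Dmitri

Hana in UTC: 08:00-12:00, 12:15-15:45 (subtract 6h to convert from UTC+6).
Dmitri in UTC: 09:15-12:15, 14:00-16:00, 17:00-18:00 (subtract 1h to convert from UTC+1).
Ana in UTC: 08:45-11:00, 12:30-18:00 (add 4h to convert from UTC-4).
Zubin in UTC: 08:00-13:15, 14:00-17:15 (add 8h to convert from UTC-8).
Hana: free for 08:00-09:15. Dmitri: not fully free for 08:00-09:15. Ana: not fully free for 08:00-09:15. Zubin: free for 08:00-09:15.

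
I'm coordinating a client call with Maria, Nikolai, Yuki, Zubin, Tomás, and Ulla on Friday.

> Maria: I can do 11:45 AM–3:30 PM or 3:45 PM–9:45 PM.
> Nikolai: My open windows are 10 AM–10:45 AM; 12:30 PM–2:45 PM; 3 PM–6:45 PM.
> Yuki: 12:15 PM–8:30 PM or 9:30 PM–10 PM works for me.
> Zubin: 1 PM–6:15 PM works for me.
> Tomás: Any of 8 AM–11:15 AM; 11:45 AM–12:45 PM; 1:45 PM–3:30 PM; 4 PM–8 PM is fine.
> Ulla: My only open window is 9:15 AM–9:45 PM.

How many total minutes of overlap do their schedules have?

Maria ∩ Nikolai: 12:30-14:45, 15:00-15:30, 15:45-18:45.
Maria ∩ Nikolai ∩ Yuki: 12:30-14:45, 15:00-15:30, 15:45-18:45.
Maria ∩ Nikolai ∩ Yuki ∩ Zubin: 13:00-14:45, 15:00-15:30, 15:45-18:15.
Maria ∩ Nikolai ∩ Yuki ∩ Zubin ∩ Tomás: 13:45-14:45, 15:00-15:30, 16:00-18:15.
Maria ∩ Nikolai ∩ Yuki ∩ Zubin ∩ Tomás ∩ Ulla: 13:45-14:45, 15:00-15:30, 16:00-18:15.
So the common availability across everyone is 13:45-14:45, 15:00-15:30, 16:00-18:15.
Summing the common windows: 60 + 30 + 135 = 225 minutes.

225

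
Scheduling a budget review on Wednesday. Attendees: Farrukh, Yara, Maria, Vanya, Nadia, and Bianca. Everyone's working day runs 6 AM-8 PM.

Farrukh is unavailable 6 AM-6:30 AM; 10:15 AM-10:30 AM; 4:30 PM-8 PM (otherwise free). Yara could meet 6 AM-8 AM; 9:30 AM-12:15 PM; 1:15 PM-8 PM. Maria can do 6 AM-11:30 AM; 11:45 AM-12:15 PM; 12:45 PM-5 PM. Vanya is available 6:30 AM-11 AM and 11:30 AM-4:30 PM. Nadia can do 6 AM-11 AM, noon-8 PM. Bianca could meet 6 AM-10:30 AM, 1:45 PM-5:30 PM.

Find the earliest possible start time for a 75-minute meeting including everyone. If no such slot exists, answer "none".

06:30

Farrukh free: 06:30-10:15, 10:30-16:30 (invert busy blocks within the working day).
Yara free: 06:00-08:00, 09:30-12:15, 13:15-20:00.
Maria free: 06:00-11:30, 11:45-12:15, 12:45-17:00.
Vanya free: 06:30-11:00, 11:30-16:30.
Nadia free: 06:00-11:00, 12:00-20:00.
Bianca free: 06:00-10:30, 13:45-17:30.
Farrukh ∩ Yara: 06:30-08:00, 09:30-10:15, 10:30-12:15, 13:15-16:30.
Farrukh ∩ Yara ∩ Maria: 06:30-08:00, 09:30-10:15, 10:30-11:30, 11:45-12:15, 13:15-16:30.
Farrukh ∩ Yara ∩ Maria ∩ Vanya: 06:30-08:00, 09:30-10:15, 10:30-11:00, 11:45-12:15, 13:15-16:30.
Farrukh ∩ Yara ∩ Maria ∩ Vanya ∩ Nadia: 06:30-08:00, 09:30-10:15, 10:30-11:00, 12:00-12:15, 13:15-16:30.
Farrukh ∩ Yara ∩ Maria ∩ Vanya ∩ Nadia ∩ Bianca: 06:30-08:00, 09:30-10:15, 13:45-16:30.
The first common window of at least 75 minutes is 06:30-08:00, so the earliest start is 06:30.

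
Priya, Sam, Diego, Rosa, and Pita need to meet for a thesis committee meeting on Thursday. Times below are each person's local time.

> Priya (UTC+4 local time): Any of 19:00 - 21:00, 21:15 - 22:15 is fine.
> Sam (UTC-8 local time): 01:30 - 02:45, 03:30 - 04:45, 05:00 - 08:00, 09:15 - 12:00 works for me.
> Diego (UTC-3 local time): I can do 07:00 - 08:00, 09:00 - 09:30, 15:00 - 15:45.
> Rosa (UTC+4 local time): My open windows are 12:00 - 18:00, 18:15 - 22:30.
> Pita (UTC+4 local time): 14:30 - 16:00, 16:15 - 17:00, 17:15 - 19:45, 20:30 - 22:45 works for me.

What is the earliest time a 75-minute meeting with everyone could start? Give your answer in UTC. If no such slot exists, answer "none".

none

Priya in UTC: 15:00-17:00, 17:15-18:15 (subtract 4h to convert from UTC+4).
Sam in UTC: 09:30-10:45, 11:30-12:45, 13:00-16:00, 17:15-20:00 (add 8h to convert from UTC-8).
Diego in UTC: 10:00-11:00, 12:00-12:30, 18:00-18:45 (add 3h to convert from UTC-3).
Rosa in UTC: 08:00-14:00, 14:15-18:30 (subtract 4h to convert from UTC+4).
Pita in UTC: 10:30-12:00, 12:15-13:00, 13:15-15:45, 16:30-18:45 (subtract 4h to convert from UTC+4).
Priya ∩ Sam: 15:00-16:00, 17:15-18:15.
Priya ∩ Sam ∩ Diego: 18:00-18:15.
Priya ∩ Sam ∩ Diego ∩ Rosa: 18:00-18:15.
Priya ∩ Sam ∩ Diego ∩ Rosa ∩ Pita: 18:00-18:15.
Those are the intersection windows.
No common window is at least 75 minutes long.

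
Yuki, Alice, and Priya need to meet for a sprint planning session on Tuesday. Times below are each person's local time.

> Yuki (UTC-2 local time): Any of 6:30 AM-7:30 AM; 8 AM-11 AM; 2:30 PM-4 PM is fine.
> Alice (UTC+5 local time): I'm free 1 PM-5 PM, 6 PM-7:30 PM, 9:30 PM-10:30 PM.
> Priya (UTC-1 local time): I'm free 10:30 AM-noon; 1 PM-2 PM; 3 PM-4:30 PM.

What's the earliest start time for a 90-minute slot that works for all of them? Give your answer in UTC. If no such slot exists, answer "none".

Yuki in UTC: 08:30-09:30, 10:00-13:00, 16:30-18:00 (add 2h to convert from UTC-2).
Alice in UTC: 08:00-12:00, 13:00-14:30, 16:30-17:30 (subtract 5h to convert from UTC+5).
Priya in UTC: 11:30-13:00, 14:00-15:00, 16:00-17:30 (add 1h to convert from UTC-1).
Yuki ∩ Alice: 08:30-09:30, 10:00-12:00, 16:30-17:30.
Yuki ∩ Alice ∩ Priya: 11:30-12:00, 16:30-17:30.
No common window is at least 90 minutes long.

none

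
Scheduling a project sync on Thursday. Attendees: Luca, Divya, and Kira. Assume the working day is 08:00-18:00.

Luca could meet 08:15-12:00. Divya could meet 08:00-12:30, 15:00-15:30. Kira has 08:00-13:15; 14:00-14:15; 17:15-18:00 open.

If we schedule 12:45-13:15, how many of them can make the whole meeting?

1

Kira can make the full 12:45-13:15 slot — that's 1.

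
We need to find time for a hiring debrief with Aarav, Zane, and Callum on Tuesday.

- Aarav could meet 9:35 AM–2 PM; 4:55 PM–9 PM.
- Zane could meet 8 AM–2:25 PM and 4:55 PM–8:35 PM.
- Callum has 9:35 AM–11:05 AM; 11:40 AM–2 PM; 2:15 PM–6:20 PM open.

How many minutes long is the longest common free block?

Aarav ∩ Zane: 09:35-14:00, 16:55-20:35.
Aarav ∩ Zane ∩ Callum: 09:35-11:05, 11:40-14:00, 16:55-18:20.
So the common availability across everyone is 09:35-11:05, 11:40-14:00, 16:55-18:20.
The longest is 11:40-14:00 at 140 minutes.

140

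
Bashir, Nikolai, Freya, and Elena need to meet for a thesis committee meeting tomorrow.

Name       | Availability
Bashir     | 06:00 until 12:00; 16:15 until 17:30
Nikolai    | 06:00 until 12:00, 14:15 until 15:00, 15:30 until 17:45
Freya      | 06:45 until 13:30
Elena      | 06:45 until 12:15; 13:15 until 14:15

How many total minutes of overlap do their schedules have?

Bashir ∩ Nikolai: 06:00-12:00, 16:15-17:30.
Bashir ∩ Nikolai ∩ Freya: 06:45-12:00.
Bashir ∩ Nikolai ∩ Freya ∩ Elena: 06:45-12:00.
That's a single block of 315 minutes.

315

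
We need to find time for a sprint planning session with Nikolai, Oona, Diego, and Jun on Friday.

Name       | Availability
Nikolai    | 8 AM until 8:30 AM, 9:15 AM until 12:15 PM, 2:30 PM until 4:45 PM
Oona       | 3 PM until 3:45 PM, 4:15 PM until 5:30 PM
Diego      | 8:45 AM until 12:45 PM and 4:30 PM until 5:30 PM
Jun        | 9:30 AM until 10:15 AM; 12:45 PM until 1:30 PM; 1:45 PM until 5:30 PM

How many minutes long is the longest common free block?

15

Nikolai ∩ Oona: 15:00-15:45, 16:15-16:45.
Nikolai ∩ Oona ∩ Diego: 16:30-16:45.
Nikolai ∩ Oona ∩ Diego ∩ Jun: 16:30-16:45.
Those are the intersection windows.
The longest is 16:30-16:45 at 15 minutes.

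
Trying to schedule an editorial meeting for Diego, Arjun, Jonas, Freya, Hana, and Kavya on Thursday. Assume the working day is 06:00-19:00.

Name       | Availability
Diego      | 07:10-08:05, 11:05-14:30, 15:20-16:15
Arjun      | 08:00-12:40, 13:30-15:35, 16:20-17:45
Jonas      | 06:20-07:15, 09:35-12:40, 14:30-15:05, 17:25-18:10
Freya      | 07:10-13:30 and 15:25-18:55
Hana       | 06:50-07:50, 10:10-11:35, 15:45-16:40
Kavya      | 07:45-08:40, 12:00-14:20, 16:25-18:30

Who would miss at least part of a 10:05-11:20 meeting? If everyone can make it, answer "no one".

Diego: not fully free for 10:05-11:20. Arjun: free for 10:05-11:20. Jonas: free for 10:05-11:20. Freya: free for 10:05-11:20. Hana: not fully free for 10:05-11:20. Kavya: not fully free for 10:05-11:20.

Diego, Hana, Kavya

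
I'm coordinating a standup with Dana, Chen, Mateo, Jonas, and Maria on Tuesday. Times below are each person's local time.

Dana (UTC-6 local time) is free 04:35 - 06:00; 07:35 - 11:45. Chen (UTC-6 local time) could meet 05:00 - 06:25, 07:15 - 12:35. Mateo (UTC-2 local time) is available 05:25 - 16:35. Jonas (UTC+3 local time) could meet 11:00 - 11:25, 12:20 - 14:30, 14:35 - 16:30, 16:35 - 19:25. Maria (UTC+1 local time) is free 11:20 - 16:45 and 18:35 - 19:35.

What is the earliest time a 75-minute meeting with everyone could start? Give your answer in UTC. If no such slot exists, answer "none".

Dana in UTC: 10:35-12:00, 13:35-17:45 (add 6h to convert from UTC-6).
Chen in UTC: 11:00-12:25, 13:15-18:35 (add 6h to convert from UTC-6).
Mateo in UTC: 07:25-18:35 (add 2h to convert from UTC-2).
Jonas in UTC: 08:00-08:25, 09:20-11:30, 11:35-13:30, 13:35-16:25 (subtract 3h to convert from UTC+3).
Maria in UTC: 10:20-15:45, 17:35-18:35 (subtract 1h to convert from UTC+1).
Dana ∩ Chen: 11:00-12:00, 13:35-17:45.
Dana ∩ Chen ∩ Mateo: 11:00-12:00, 13:35-17:45.
Dana ∩ Chen ∩ Mateo ∩ Jonas: 11:00-11:30, 11:35-12:00, 13:35-16:25.
Dana ∩ Chen ∩ Mateo ∩ Jonas ∩ Maria: 11:00-11:30, 11:35-12:00, 13:35-15:45.
Those are the intersection windows.
The first common window of at least 75 minutes is 13:35-15:45, so the earliest start is 13:35.

13:35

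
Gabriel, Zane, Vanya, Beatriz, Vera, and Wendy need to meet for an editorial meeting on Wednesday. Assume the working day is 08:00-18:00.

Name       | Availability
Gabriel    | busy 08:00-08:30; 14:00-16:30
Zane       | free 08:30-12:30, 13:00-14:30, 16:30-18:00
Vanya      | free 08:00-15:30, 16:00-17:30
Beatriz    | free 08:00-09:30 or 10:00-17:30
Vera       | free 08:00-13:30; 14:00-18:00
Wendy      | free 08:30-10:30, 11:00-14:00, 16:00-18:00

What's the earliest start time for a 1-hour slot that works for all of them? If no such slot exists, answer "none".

Gabriel free: 08:30-14:00, 16:30-18:00 (invert busy blocks within the working day).
Zane free: 08:30-12:30, 13:00-14:30, 16:30-18:00.
Vanya free: 08:00-15:30, 16:00-17:30.
Beatriz free: 08:00-09:30, 10:00-17:30.
Vera free: 08:00-13:30, 14:00-18:00.
Wendy free: 08:30-10:30, 11:00-14:00, 16:00-18:00.
Gabriel ∩ Zane: 08:30-12:30, 13:00-14:00, 16:30-18:00.
Gabriel ∩ Zane ∩ Vanya: 08:30-12:30, 13:00-14:00, 16:30-17:30.
Gabriel ∩ Zane ∩ Vanya ∩ Beatriz: 08:30-09:30, 10:00-12:30, 13:00-14:00, 16:30-17:30.
Gabriel ∩ Zane ∩ Vanya ∩ Beatriz ∩ Vera: 08:30-09:30, 10:00-12:30, 13:00-13:30, 16:30-17:30.
Gabriel ∩ Zane ∩ Vanya ∩ Beatriz ∩ Vera ∩ Wendy: 08:30-09:30, 10:00-10:30, 11:00-12:30, 13:00-13:30, 16:30-17:30.
The first common window of at least 60 minutes is 08:30-09:30, so the earliest start is 08:30.

08:30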